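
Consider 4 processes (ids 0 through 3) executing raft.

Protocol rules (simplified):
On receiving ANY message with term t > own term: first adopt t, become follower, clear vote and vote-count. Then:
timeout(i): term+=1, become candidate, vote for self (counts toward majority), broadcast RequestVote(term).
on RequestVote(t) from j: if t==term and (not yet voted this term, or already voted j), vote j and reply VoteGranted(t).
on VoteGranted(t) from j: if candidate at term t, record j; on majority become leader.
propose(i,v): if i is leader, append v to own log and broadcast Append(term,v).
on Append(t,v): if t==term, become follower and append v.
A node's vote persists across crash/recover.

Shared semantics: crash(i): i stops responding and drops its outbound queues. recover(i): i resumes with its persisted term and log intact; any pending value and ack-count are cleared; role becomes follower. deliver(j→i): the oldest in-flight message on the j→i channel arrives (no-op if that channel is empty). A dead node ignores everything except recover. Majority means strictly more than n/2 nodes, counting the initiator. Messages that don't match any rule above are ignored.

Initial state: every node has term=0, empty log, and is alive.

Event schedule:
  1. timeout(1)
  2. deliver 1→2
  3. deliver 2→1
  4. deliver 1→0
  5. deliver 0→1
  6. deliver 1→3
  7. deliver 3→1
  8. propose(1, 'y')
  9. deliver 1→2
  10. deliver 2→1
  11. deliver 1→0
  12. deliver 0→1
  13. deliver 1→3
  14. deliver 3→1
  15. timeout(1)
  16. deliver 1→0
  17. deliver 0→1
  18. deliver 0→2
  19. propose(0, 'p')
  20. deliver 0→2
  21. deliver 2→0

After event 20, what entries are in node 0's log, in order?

step 1 timeout(1): 1={cand,t=1,log=-}
step 2 deliver 1→2: 2={foll,t=1,log=-}
step 3 deliver 2→1: —
step 4 deliver 1→0: 0={foll,t=1,log=-}
step 5 deliver 0→1: 1={lead,t=1,log=-}
step 6 deliver 1→3: 3={foll,t=1,log=-}
step 7 deliver 3→1: —
step 8 propose(1,'y'): 1={lead,t=1,log=y}
step 9 deliver 1→2: 2={foll,t=1,log=y}
step 10 deliver 2→1: —
step 11 deliver 1→0: 0={foll,t=1,log=y}
step 12 deliver 0→1: —
step 13 deliver 1→3: 3={foll,t=1,log=y}
step 14 deliver 3→1: —
step 15 timeout(1): 1={cand,t=2,log=y}
step 16 deliver 1→0: 0={foll,t=2,log=y}
step 17 deliver 0→1: —
step 18 deliver 0→2: —
step 19 propose(0,'p'): —
step 20 deliver 0→2: —

y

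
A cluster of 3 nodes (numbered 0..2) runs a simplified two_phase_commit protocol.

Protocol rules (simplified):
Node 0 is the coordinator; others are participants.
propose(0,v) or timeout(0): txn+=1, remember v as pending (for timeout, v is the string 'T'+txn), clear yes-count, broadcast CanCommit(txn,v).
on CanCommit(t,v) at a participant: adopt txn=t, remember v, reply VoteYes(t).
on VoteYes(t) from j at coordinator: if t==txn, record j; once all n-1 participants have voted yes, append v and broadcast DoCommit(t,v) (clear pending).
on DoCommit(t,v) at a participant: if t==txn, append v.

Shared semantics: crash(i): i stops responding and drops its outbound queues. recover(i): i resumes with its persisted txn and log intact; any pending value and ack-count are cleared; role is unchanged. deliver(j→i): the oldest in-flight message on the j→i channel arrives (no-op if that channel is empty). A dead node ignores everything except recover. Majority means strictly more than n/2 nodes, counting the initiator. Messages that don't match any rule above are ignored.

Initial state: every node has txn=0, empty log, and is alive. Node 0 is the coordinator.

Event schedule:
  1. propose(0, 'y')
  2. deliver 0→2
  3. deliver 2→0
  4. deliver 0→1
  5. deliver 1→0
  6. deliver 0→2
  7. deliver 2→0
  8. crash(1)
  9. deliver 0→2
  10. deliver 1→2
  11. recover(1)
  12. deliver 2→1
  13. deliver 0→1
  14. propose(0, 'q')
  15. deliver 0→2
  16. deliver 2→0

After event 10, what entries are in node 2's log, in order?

after 1 — propose(0,'y'): n0:coor/t1/[-]
after 2 — deliver 0→2: n2:part/t1/[-]
after 3 — deliver 2→0: ·
after 4 — deliver 0→1: n1:part/t1/[-]
after 5 — deliver 1→0: n0:coor/t1/[y]
after 6 — deliver 0→2: n2:part/t1/[y]
after 7 — deliver 2→0: ·
after 8 — crash(1): n1:✗part/t1/[-]
after 9 — deliver 0→2: ·
after 10 — deliver 1→2: ·

y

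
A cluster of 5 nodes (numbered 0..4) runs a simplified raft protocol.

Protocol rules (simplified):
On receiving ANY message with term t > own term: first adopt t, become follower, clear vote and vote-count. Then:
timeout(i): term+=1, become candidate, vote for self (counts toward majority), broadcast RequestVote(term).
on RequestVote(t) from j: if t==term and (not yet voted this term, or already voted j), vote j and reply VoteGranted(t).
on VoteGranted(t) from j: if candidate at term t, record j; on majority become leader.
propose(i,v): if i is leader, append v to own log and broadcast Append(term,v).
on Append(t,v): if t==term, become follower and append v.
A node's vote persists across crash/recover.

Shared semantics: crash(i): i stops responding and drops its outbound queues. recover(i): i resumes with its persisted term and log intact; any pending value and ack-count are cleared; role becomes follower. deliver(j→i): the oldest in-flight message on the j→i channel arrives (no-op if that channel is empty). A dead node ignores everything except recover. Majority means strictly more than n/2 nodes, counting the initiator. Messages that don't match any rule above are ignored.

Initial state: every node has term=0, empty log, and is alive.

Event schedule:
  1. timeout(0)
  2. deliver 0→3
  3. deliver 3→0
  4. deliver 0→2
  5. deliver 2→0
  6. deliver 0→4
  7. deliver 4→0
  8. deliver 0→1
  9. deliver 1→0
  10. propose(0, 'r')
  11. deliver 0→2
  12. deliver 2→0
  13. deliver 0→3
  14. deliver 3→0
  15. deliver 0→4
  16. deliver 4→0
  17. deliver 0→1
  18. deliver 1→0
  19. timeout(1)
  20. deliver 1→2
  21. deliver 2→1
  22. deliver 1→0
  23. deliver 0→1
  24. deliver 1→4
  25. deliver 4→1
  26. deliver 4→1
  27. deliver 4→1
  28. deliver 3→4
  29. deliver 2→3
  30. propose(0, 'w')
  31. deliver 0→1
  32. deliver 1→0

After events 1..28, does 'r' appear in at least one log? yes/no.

yes

[1] timeout(0) → N0(cand t1 [-])
[2] deliver 0→3 → N3(foll t1 [-])
[3] deliver 3→0 → ∅
[4] deliver 0→2 → N2(foll t1 [-])
[5] deliver 2→0 → N0(lead t1 [-])
[6] deliver 0→4 → N4(foll t1 [-])
[7] deliver 4→0 → ∅
[8] deliver 0→1 → N1(foll t1 [-])
[9] deliver 1→0 → ∅
[10] propose(0,'r') → N0(lead t1 [r])
[11] deliver 0→2 → N2(foll t1 [r])
[12] deliver 2→0 → ∅
[13] deliver 0→3 → N3(foll t1 [r])
[14] deliver 3→0 → ∅
[15] deliver 0→4 → N4(foll t1 [r])
[16] deliver 4→0 → ∅
[17] deliver 0→1 → N1(foll t1 [r])
[18] deliver 1→0 → ∅
[19] timeout(1) → N1(cand t2 [r])
[20] deliver 1→2 → N2(foll t2 [r])
[21] deliver 2→1 → ∅
[22] deliver 1→0 → N0(foll t2 [r])
[23] deliver 0→1 → N1(lead t2 [r])
[24] deliver 1→4 → N4(foll t2 [r])
[25] deliver 4→1 → ∅
[26] deliver 4→1 → ∅
[27] deliver 4→1 → ∅
[28] deliver 3→4 → ∅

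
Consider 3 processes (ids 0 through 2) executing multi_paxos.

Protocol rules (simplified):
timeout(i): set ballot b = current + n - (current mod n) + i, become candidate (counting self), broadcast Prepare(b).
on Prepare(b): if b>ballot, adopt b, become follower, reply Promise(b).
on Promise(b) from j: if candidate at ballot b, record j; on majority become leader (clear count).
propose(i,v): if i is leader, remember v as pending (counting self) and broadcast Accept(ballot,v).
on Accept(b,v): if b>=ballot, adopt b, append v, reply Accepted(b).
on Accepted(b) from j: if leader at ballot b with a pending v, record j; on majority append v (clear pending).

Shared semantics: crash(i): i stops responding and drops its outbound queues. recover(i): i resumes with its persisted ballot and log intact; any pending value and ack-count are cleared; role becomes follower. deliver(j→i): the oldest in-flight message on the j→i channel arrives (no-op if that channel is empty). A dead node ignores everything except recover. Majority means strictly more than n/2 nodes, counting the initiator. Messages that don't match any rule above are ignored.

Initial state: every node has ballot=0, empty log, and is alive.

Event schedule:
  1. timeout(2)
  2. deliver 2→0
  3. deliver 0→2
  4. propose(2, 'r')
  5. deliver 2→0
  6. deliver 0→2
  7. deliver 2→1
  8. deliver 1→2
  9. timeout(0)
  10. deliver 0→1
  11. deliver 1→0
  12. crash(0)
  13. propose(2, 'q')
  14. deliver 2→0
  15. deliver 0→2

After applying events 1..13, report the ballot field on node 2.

5

[1] timeout(2) → N2(cand b5 [-])
[2] deliver 2→0 → N0(foll b5 [-])
[3] deliver 0→2 → N2(lead b5 [-])
[4] propose(2,'r') → ∅
[5] deliver 2→0 → N0(foll b5 [r])
[6] deliver 0→2 → N2(lead b5 [r])
[7] deliver 2→1 → N1(foll b5 [-])
[8] deliver 1→2 → ∅
[9] timeout(0) → N0(cand b6 [r])
[10] deliver 0→1 → N1(foll b6 [-])
[11] deliver 1→0 → N0(lead b6 [r])
[12] crash(0) → N0(✗lead b6 [r])
[13] propose(2,'q') → ∅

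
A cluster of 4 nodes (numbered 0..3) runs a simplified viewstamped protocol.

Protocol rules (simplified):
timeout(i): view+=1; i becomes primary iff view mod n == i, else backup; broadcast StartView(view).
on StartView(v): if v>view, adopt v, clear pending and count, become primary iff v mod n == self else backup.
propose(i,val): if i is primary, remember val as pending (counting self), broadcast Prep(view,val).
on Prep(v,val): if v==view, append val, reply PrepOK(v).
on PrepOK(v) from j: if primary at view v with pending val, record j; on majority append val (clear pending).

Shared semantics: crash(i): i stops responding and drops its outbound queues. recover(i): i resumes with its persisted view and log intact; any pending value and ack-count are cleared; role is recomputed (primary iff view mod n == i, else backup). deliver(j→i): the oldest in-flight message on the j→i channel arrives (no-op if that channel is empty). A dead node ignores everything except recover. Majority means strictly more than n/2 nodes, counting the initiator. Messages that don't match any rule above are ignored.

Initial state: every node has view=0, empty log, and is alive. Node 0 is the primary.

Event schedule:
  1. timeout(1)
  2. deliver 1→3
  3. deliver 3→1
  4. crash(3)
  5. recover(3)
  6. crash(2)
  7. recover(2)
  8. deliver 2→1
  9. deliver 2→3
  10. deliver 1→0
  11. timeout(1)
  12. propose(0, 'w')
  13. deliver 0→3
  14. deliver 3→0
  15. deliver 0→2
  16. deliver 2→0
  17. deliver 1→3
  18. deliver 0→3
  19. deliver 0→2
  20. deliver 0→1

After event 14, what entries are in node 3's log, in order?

1. timeout(1):  <1:prim v1 ->
2. deliver 1→3:  <3:back v1 ->
3. deliver 3→1:  nop
4. crash(3):  <3:✗back v1 ->
5. recover(3):  <3:back v1 ->
6. crash(2):  <2:✗back v0 ->
7. recover(2):  <2:back v0 ->
8. deliver 2→1:  nop
9. deliver 2→3:  nop
10. deliver 1→0:  <0:back v1 ->
11. timeout(1):  <1:back v2 ->
12. propose(0,'w'):  nop
13. deliver 0→3:  nop
14. deliver 3→0:  nop

empty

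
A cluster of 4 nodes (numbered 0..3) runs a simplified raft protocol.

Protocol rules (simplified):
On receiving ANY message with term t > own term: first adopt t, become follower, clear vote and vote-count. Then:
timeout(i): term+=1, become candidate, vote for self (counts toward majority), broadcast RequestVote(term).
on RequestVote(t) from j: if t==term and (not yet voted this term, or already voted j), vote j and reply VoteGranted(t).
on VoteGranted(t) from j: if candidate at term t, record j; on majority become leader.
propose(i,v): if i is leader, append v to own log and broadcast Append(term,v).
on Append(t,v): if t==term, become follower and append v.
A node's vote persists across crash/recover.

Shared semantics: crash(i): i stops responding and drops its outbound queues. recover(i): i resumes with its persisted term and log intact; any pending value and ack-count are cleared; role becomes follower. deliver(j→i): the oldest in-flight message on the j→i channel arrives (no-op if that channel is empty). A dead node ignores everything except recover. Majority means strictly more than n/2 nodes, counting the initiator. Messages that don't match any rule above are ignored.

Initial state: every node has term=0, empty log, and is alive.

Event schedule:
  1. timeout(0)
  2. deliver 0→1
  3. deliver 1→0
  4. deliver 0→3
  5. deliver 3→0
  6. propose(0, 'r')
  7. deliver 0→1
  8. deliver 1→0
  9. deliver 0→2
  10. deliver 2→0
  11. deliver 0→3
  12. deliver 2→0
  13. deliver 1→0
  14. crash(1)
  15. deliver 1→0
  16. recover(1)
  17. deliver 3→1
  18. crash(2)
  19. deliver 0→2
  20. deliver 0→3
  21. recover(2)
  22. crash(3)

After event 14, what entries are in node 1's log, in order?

r

1. timeout(0):  <0:cand t1 ->
2. deliver 0→1:  <1:foll t1 ->
3. deliver 1→0:  nop
4. deliver 0→3:  <3:foll t1 ->
5. deliver 3→0:  <0:lead t1 ->
6. propose(0,'r'):  <0:lead t1 r>
7. deliver 0→1:  <1:foll t1 r>
8. deliver 1→0:  nop
9. deliver 0→2:  <2:foll t1 ->
10. deliver 2→0:  nop
11. deliver 0→3:  <3:foll t1 r>
12. deliver 2→0:  nop
13. deliver 1→0:  nop
14. crash(1):  <1:✗foll t1 r>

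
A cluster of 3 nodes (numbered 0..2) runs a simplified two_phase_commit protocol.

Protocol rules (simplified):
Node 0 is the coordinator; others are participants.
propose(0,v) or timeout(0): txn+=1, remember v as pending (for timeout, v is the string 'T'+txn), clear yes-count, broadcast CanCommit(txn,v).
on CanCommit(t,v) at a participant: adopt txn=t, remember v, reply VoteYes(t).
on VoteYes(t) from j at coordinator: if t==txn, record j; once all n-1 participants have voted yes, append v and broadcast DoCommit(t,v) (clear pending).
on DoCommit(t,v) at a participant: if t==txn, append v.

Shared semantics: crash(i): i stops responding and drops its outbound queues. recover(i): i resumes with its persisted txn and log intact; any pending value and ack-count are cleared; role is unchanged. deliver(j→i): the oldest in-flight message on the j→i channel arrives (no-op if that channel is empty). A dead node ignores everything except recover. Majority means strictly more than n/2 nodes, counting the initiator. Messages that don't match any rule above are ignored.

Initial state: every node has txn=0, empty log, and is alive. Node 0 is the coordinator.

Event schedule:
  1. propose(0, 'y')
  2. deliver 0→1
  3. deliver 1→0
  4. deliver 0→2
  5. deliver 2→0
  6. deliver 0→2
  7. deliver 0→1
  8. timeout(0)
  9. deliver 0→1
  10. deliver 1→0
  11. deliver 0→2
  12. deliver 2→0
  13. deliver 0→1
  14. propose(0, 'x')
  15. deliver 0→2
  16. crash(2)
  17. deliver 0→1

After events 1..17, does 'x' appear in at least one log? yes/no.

e1 propose(0,'y'): 0[coor,t=1,-]
e2 deliver 0→1: 1[part,t=1,-]
e3 deliver 1→0: ·
e4 deliver 0→2: 2[part,t=1,-]
e5 deliver 2→0: 0[coor,t=1,y]
e6 deliver 0→2: 2[part,t=1,y]
e7 deliver 0→1: 1[part,t=1,y]
e8 timeout(0): 0[coor,t=2,y]
e9 deliver 0→1: 1[part,t=2,y]
e10 deliver 1→0: ·
e11 deliver 0→2: 2[part,t=2,y]
e12 deliver 2→0: 0[coor,t=2,y,T2]
e13 deliver 0→1: 1[part,t=2,y,T2]
e14 propose(0,'x'): 0[coor,t=3,y,T2]
e15 deliver 0→2: 2[part,t=2,y,T2]
e16 crash(2): 2[✗part,t=2,y,T2]
e17 deliver 0→1: 1[part,t=3,y,T2]

no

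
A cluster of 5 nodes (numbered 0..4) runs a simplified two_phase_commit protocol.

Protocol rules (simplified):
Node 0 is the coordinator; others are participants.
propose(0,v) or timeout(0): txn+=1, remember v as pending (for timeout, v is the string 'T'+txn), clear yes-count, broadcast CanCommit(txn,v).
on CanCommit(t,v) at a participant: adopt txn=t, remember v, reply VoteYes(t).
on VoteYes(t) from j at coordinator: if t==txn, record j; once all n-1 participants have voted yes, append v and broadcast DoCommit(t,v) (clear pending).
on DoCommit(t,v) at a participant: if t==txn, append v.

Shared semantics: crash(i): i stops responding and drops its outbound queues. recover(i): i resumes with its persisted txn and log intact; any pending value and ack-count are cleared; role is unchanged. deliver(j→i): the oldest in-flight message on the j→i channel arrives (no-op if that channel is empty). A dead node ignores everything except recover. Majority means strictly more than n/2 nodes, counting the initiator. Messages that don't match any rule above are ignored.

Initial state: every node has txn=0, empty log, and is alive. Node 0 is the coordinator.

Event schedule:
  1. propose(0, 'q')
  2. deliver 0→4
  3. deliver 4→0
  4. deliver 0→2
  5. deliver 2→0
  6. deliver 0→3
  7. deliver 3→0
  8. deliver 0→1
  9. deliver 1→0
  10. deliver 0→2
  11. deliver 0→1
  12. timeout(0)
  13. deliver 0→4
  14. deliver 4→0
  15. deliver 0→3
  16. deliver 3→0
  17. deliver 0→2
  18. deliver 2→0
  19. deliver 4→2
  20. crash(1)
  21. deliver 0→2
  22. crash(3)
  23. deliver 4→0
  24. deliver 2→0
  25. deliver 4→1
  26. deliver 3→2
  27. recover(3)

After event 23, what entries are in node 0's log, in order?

q

after 1 — propose(0,'q'): n0:coor/t1/[-]
after 2 — deliver 0→4: n4:part/t1/[-]
after 3 — deliver 4→0: ·
after 4 — deliver 0→2: n2:part/t1/[-]
after 5 — deliver 2→0: ·
after 6 — deliver 0→3: n3:part/t1/[-]
after 7 — deliver 3→0: ·
after 8 — deliver 0→1: n1:part/t1/[-]
after 9 — deliver 1→0: n0:coor/t1/[q]
after 10 — deliver 0→2: n2:part/t1/[q]
after 11 — deliver 0→1: n1:part/t1/[q]
after 12 — timeout(0): n0:coor/t2/[q]
after 13 — deliver 0→4: n4:part/t1/[q]
after 14 — deliver 4→0: ·
after 15 — deliver 0→3: n3:part/t1/[q]
after 16 — deliver 3→0: ·
after 17 — deliver 0→2: n2:part/t2/[q]
after 18 — deliver 2→0: ·
after 19 — deliver 4→2: ·
after 20 — crash(1): n1:✗part/t1/[q]
after 21 — deliver 0→2: ·
after 22 — crash(3): n3:✗part/t1/[q]
after 23 — deliver 4→0: ·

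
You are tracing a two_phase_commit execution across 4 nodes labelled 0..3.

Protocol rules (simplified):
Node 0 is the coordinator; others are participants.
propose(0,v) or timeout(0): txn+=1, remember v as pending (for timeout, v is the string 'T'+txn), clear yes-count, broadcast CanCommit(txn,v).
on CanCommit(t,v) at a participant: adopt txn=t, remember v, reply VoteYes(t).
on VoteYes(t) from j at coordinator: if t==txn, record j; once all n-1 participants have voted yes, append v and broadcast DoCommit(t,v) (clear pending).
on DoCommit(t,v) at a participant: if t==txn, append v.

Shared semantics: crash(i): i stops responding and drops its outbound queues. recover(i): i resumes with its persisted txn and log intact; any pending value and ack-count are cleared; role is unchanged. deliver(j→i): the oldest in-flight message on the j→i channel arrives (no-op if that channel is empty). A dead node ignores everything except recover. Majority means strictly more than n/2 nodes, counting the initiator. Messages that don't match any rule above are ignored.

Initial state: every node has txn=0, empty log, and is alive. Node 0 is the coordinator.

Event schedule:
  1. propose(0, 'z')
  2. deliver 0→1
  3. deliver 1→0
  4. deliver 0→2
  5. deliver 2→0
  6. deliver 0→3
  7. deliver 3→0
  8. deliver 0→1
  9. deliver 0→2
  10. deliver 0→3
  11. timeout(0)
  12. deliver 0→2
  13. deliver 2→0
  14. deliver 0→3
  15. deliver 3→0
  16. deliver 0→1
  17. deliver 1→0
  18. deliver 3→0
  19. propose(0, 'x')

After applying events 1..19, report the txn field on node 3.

[1] propose(0,'z') → N0(coor t1 [-])
[2] deliver 0→1 → N1(part t1 [-])
[3] deliver 1→0 → ∅
[4] deliver 0→2 → N2(part t1 [-])
[5] deliver 2→0 → ∅
[6] deliver 0→3 → N3(part t1 [-])
[7] deliver 3→0 → N0(coor t1 [z])
[8] deliver 0→1 → N1(part t1 [z])
[9] deliver 0→2 → N2(part t1 [z])
[10] deliver 0→3 → N3(part t1 [z])
[11] timeout(0) → N0(coor t2 [z])
[12] deliver 0→2 → N2(part t2 [z])
[13] deliver 2→0 → ∅
[14] deliver 0→3 → N3(part t2 [z])
[15] deliver 3→0 → ∅
[16] deliver 0→1 → N1(part t2 [z])
[17] deliver 1→0 → N0(coor t2 [z,T2])
[18] deliver 3→0 → ∅
[19] propose(0,'x') → N0(coor t3 [z,T2])

2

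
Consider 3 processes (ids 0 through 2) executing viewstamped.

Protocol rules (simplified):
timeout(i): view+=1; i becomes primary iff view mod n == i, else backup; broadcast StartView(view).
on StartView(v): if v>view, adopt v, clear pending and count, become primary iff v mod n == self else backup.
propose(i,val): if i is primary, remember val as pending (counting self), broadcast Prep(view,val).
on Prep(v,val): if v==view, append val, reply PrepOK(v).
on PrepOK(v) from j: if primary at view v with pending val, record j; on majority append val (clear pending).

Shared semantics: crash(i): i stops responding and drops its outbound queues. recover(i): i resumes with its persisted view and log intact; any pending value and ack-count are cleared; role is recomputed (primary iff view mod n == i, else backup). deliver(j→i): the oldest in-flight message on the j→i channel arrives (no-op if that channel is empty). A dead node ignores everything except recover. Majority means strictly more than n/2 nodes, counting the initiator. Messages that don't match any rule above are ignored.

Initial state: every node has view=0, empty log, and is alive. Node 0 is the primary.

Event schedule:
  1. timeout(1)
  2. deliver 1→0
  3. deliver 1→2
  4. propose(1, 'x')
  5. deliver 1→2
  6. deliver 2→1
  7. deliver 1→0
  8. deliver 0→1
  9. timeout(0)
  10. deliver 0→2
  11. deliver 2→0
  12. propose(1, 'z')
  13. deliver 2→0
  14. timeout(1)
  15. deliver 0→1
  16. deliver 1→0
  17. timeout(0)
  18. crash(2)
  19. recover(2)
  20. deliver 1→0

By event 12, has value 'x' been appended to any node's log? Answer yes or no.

after 1 — timeout(1): n1:prim/v1/[-]
after 2 — deliver 1→0: n0:back/v1/[-]
after 3 — deliver 1→2: n2:back/v1/[-]
after 4 — propose(1,'x'): ·
after 5 — deliver 1→2: n2:back/v1/[x]
after 6 — deliver 2→1: n1:prim/v1/[x]
after 7 — deliver 1→0: n0:back/v1/[x]
after 8 — deliver 0→1: ·
after 9 — timeout(0): n0:back/v2/[x]
after 10 — deliver 0→2: n2:prim/v2/[x]
after 11 — deliver 2→0: ·
after 12 — propose(1,'z'): ·

yes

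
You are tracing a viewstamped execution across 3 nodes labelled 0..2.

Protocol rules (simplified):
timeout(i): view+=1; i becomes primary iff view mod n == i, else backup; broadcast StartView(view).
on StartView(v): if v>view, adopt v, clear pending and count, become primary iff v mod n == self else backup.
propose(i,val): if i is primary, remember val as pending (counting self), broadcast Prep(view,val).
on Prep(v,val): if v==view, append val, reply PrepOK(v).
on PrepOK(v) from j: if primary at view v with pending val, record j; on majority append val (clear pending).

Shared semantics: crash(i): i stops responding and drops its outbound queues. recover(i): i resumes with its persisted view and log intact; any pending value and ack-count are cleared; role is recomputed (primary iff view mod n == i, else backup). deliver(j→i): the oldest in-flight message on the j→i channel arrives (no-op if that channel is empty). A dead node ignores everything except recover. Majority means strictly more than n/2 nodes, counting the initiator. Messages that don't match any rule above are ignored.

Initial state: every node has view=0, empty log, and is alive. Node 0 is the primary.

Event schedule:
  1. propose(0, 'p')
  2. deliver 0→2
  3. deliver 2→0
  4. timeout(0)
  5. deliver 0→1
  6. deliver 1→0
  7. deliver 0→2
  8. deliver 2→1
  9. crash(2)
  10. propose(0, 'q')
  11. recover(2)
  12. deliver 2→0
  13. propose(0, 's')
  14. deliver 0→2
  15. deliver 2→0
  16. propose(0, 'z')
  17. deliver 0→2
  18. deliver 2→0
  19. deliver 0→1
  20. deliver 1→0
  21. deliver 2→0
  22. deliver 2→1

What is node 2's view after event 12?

1. propose(0,'p'):  nop
2. deliver 0→2:  <2:back v0 p>
3. deliver 2→0:  <0:prim v0 p>
4. timeout(0):  <0:back v1 p>
5. deliver 0→1:  <1:back v0 p>
6. deliver 1→0:  nop
7. deliver 0→2:  <2:back v1 p>
8. deliver 2→1:  nop
9. crash(2):  <2:✗back v1 p>
10. propose(0,'q'):  nop
11. recover(2):  <2:back v1 p>
12. deliver 2→0:  nop

1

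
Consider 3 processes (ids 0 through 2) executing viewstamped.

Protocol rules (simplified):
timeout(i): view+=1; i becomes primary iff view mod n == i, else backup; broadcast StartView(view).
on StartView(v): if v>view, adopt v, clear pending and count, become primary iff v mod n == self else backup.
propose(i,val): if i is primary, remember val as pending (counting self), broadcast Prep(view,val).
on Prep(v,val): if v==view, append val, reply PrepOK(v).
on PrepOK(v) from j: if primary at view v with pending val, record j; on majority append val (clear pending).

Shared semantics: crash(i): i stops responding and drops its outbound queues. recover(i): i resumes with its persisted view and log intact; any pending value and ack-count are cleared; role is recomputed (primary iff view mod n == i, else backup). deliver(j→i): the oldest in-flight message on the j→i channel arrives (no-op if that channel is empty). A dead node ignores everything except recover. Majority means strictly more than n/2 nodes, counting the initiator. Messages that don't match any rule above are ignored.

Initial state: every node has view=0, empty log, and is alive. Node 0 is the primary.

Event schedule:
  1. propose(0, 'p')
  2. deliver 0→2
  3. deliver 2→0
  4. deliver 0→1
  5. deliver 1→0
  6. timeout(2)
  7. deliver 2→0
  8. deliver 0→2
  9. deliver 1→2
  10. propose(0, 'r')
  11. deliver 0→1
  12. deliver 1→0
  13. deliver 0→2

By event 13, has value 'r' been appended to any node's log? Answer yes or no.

no

[1] propose(0,'p') → ∅
[2] deliver 0→2 → N2(back v0 [p])
[3] deliver 2→0 → N0(prim v0 [p])
[4] deliver 0→1 → N1(back v0 [p])
[5] deliver 1→0 → ∅
[6] timeout(2) → N2(back v1 [p])
[7] deliver 2→0 → N0(back v1 [p])
[8] deliver 0→2 → ∅
[9] deliver 1→2 → ∅
[10] propose(0,'r') → ∅
[11] deliver 0→1 → ∅
[12] deliver 1→0 → ∅
[13] deliver 0→2 → ∅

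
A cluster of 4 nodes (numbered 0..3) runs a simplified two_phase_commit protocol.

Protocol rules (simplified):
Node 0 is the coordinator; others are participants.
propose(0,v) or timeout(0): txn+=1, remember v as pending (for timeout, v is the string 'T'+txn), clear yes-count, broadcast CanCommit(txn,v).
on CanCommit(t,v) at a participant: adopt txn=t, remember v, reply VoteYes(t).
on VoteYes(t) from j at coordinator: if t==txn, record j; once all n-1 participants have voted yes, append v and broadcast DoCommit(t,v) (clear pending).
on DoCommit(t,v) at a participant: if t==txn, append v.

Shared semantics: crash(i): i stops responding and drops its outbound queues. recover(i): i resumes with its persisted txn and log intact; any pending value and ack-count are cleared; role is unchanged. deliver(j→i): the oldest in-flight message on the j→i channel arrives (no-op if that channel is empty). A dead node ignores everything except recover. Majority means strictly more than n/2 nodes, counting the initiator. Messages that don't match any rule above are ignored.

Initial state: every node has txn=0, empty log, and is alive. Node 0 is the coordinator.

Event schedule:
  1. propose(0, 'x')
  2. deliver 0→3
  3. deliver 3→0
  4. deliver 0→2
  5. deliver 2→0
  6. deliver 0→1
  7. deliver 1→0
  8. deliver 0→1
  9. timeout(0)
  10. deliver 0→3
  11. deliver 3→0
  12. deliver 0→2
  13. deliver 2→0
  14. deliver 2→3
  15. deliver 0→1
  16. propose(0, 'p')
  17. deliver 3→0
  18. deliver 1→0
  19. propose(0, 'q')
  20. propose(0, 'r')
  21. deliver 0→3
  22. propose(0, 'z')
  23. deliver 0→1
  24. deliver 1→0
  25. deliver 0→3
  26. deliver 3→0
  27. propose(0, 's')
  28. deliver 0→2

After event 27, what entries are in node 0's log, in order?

e1 propose(0,'x'): 0[coor,t=1,-]
e2 deliver 0→3: 3[part,t=1,-]
e3 deliver 3→0: ·
e4 deliver 0→2: 2[part,t=1,-]
e5 deliver 2→0: ·
e6 deliver 0→1: 1[part,t=1,-]
e7 deliver 1→0: 0[coor,t=1,x]
e8 deliver 0→1: 1[part,t=1,x]
e9 timeout(0): 0[coor,t=2,x]
e10 deliver 0→3: 3[part,t=1,x]
e11 deliver 3→0: ·
e12 deliver 0→2: 2[part,t=1,x]
e13 deliver 2→0: ·
e14 deliver 2→3: ·
e15 deliver 0→1: 1[part,t=2,x]
e16 propose(0,'p'): 0[coor,t=3,x]
e17 deliver 3→0: ·
e18 deliver 1→0: ·
e19 propose(0,'q'): 0[coor,t=4,x]
e20 propose(0,'r'): 0[coor,t=5,x]
e21 deliver 0→3: 3[part,t=2,x]
e22 propose(0,'z'): 0[coor,t=6,x]
e23 deliver 0→1: 1[part,t=3,x]
e24 deliver 1→0: ·
e25 deliver 0→3: 3[part,t=3,x]
e26 deliver 3→0: ·
e27 propose(0,'s'): 0[coor,t=7,x]

x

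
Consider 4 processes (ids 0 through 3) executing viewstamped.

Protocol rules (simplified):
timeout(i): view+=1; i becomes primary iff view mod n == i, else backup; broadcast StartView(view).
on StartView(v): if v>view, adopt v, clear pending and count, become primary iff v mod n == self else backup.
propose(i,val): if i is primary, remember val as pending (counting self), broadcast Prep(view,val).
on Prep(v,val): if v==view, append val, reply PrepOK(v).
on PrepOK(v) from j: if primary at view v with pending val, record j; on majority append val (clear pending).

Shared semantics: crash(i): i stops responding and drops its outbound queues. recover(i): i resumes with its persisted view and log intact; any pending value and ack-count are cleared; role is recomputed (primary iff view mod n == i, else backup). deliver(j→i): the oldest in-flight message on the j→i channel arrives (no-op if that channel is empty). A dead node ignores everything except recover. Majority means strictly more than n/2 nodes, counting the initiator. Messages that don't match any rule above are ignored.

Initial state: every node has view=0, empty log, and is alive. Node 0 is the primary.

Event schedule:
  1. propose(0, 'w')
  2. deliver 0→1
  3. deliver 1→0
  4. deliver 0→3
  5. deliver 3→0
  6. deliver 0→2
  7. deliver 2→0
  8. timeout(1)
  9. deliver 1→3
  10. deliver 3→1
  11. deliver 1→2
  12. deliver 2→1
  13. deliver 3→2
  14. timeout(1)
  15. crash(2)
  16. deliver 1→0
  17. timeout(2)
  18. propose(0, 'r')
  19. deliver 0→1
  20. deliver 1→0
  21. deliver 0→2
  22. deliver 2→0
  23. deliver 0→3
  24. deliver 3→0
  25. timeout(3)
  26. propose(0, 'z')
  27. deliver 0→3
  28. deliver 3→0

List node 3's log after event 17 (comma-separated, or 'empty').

1. propose(0,'w'):  nop
2. deliver 0→1:  <1:back v0 w>
3. deliver 1→0:  nop
4. deliver 0→3:  <3:back v0 w>
5. deliver 3→0:  <0:prim v0 w>
6. deliver 0→2:  <2:back v0 w>
7. deliver 2→0:  nop
8. timeout(1):  <1:prim v1 w>
9. deliver 1→3:  <3:back v1 w>
10. deliver 3→1:  nop
11. deliver 1→2:  <2:back v1 w>
12. deliver 2→1:  nop
13. deliver 3→2:  nop
14. timeout(1):  <1:back v2 w>
15. crash(2):  <2:✗back v1 w>
16. deliver 1→0:  <0:back v1 w>
17. timeout(2):  nop

w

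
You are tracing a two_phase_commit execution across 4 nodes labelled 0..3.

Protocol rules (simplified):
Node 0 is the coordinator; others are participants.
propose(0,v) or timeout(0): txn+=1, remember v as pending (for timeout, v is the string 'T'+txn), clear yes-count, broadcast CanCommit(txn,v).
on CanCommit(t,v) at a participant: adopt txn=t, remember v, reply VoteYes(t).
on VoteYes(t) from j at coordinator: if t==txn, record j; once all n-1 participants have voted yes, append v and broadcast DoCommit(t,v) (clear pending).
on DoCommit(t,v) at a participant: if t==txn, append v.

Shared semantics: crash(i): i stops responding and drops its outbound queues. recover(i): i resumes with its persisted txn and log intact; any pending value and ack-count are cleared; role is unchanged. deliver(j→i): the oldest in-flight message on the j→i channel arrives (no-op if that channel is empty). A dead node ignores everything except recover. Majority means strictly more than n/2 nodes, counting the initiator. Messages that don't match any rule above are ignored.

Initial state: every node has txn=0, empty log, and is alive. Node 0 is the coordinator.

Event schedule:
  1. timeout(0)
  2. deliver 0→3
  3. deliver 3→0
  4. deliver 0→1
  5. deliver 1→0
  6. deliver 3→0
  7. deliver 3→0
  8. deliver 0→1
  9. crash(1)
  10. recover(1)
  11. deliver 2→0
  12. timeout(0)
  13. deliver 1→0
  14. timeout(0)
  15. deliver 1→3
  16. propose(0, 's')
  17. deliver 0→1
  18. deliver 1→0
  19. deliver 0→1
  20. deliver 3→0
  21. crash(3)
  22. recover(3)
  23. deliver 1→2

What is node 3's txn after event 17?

1

after 1 — timeout(0): n0:coor/t1/[-]
after 2 — deliver 0→3: n3:part/t1/[-]
after 3 — deliver 3→0: ·
after 4 — deliver 0→1: n1:part/t1/[-]
after 5 — deliver 1→0: ·
after 6 — deliver 3→0: ·
after 7 — deliver 3→0: ·
after 8 — deliver 0→1: ·
after 9 — crash(1): n1:✗part/t1/[-]
after 10 — recover(1): n1:part/t1/[-]
after 11 — deliver 2→0: ·
after 12 — timeout(0): n0:coor/t2/[-]
after 13 — deliver 1→0: ·
after 14 — timeout(0): n0:coor/t3/[-]
after 15 — deliver 1→3: ·
after 16 — propose(0,'s'): n0:coor/t4/[-]
after 17 — deliver 0→1: n1:part/t2/[-]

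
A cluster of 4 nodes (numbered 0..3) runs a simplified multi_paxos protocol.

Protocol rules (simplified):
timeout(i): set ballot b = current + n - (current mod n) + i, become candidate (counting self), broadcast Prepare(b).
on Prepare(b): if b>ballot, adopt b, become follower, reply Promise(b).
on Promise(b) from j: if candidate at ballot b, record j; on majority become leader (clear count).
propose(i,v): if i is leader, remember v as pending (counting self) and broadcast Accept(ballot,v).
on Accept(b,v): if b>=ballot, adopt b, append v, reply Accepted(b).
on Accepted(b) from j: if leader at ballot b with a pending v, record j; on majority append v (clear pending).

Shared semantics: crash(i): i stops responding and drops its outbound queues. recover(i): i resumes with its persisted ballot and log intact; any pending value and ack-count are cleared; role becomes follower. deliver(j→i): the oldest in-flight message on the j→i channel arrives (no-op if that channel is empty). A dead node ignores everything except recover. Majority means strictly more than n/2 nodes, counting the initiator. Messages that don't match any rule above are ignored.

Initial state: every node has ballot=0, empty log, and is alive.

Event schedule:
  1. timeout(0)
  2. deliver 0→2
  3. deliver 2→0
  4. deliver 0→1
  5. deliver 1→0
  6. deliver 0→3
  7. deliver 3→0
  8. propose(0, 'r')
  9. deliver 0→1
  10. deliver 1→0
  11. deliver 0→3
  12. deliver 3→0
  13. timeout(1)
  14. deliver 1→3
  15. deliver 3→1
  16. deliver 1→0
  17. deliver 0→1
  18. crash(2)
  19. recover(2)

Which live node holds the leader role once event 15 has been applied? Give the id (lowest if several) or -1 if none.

0

[1] timeout(0) → N0(cand b4 [-])
[2] deliver 0→2 → N2(foll b4 [-])
[3] deliver 2→0 → ∅
[4] deliver 0→1 → N1(foll b4 [-])
[5] deliver 1→0 → N0(lead b4 [-])
[6] deliver 0→3 → N3(foll b4 [-])
[7] deliver 3→0 → ∅
[8] propose(0,'r') → ∅
[9] deliver 0→1 → N1(foll b4 [r])
[10] deliver 1→0 → ∅
[11] deliver 0→3 → N3(foll b4 [r])
[12] deliver 3→0 → N0(lead b4 [r])
[13] timeout(1) → N1(cand b9 [r])
[14] deliver 1→3 → N3(foll b9 [r])
[15] deliver 3→1 → ∅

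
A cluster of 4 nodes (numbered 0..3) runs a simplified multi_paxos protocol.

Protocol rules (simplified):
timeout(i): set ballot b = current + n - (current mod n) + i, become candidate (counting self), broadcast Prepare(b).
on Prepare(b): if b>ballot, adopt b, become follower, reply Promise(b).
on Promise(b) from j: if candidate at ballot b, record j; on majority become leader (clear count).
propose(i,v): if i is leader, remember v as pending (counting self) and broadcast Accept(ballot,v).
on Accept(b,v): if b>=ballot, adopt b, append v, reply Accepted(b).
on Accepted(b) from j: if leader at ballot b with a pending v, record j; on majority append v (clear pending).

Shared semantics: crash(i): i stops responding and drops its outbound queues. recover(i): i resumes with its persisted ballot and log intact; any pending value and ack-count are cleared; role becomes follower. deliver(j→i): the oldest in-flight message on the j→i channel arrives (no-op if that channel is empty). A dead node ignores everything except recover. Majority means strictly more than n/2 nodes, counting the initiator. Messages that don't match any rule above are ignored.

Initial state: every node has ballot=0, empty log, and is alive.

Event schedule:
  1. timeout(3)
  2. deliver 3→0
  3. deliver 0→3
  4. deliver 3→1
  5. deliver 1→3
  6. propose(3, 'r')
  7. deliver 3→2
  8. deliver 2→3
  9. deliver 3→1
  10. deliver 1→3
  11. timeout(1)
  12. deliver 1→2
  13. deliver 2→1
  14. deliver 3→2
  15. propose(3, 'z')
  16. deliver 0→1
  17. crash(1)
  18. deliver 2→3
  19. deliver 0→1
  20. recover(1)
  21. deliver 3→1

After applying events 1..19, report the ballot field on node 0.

7

e1 timeout(3): 3[cand,b=7,-]
e2 deliver 3→0: 0[foll,b=7,-]
e3 deliver 0→3: ·
e4 deliver 3→1: 1[foll,b=7,-]
e5 deliver 1→3: 3[lead,b=7,-]
e6 propose(3,'r'): ·
e7 deliver 3→2: 2[foll,b=7,-]
e8 deliver 2→3: ·
e9 deliver 3→1: 1[foll,b=7,r]
e10 deliver 1→3: ·
e11 timeout(1): 1[cand,b=9,r]
e12 deliver 1→2: 2[foll,b=9,-]
e13 deliver 2→1: ·
e14 deliver 3→2: ·
e15 propose(3,'z'): ·
e16 deliver 0→1: ·
e17 crash(1): 1[✗cand,b=9,r]
e18 deliver 2→3: ·
e19 deliver 0→1: ·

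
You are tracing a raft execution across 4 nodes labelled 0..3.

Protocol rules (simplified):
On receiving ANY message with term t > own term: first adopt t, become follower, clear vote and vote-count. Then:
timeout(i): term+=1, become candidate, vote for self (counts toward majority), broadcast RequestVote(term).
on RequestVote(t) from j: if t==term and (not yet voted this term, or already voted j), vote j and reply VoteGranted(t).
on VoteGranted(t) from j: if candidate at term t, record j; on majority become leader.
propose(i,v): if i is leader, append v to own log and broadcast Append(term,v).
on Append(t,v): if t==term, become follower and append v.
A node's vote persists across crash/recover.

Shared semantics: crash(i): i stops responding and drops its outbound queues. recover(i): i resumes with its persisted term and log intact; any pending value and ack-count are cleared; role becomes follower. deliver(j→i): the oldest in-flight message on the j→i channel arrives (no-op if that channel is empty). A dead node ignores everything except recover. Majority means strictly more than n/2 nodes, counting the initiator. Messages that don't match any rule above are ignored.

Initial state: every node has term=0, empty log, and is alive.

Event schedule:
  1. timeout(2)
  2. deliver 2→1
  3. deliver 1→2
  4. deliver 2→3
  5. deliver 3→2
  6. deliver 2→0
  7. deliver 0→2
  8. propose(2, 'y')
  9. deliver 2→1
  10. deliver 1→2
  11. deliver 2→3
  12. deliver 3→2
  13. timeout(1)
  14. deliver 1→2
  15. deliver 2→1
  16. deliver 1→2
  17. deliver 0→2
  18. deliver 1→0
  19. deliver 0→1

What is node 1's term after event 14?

2

[1] timeout(2) → N2(cand t1 [-])
[2] deliver 2→1 → N1(foll t1 [-])
[3] deliver 1→2 → ∅
[4] deliver 2→3 → N3(foll t1 [-])
[5] deliver 3→2 → N2(lead t1 [-])
[6] deliver 2→0 → N0(foll t1 [-])
[7] deliver 0→2 → ∅
[8] propose(2,'y') → N2(lead t1 [y])
[9] deliver 2→1 → N1(foll t1 [y])
[10] deliver 1→2 → ∅
[11] deliver 2→3 → N3(foll t1 [y])
[12] deliver 3→2 → ∅
[13] timeout(1) → N1(cand t2 [y])
[14] deliver 1→2 → N2(foll t2 [y])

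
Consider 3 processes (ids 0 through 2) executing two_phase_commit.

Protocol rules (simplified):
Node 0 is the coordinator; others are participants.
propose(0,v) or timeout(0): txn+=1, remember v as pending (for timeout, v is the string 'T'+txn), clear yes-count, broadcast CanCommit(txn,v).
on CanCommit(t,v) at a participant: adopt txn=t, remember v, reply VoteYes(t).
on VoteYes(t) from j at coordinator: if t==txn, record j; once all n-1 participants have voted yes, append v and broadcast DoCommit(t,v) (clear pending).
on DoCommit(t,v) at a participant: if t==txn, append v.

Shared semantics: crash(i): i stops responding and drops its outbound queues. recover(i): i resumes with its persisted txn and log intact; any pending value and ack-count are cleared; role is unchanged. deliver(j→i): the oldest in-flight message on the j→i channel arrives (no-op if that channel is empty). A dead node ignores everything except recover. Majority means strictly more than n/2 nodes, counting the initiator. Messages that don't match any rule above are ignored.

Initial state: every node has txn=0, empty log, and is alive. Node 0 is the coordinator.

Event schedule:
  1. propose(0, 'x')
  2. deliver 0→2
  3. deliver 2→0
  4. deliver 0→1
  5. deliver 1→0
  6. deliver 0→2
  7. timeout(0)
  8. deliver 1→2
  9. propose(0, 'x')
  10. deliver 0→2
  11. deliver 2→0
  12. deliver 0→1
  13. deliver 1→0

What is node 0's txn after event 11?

3

e1 propose(0,'x'): 0[coor,t=1,-]
e2 deliver 0→2: 2[part,t=1,-]
e3 deliver 2→0: ·
e4 deliver 0→1: 1[part,t=1,-]
e5 deliver 1→0: 0[coor,t=1,x]
e6 deliver 0→2: 2[part,t=1,x]
e7 timeout(0): 0[coor,t=2,x]
e8 deliver 1→2: ·
e9 propose(0,'x'): 0[coor,t=3,x]
e10 deliver 0→2: 2[part,t=2,x]
e11 deliver 2→0: ·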